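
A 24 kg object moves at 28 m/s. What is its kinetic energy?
KE = ½mv² = ½(24)(28)² = 9408.0 J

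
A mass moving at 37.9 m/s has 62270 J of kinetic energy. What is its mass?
m = 2·KE/v² = 2·62270/(37.9)² = 86.7 kg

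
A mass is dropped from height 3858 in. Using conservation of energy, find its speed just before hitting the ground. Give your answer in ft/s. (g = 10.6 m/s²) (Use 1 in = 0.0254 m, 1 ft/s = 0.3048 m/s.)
Convert to SI: h = 97.9932 m
mgh = ½mv² ⇒ v = √(2gh) = √(2·10.6·97.9932) = 45.5791 m/s = 149.5 ft/s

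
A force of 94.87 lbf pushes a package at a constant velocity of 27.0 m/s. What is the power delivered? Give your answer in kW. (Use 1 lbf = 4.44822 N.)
Convert to SI: F = 422.003 N, v = 27.0 m/s
P = Fv = (422.003)(27.0) = 11394.1 W = 11.39 kW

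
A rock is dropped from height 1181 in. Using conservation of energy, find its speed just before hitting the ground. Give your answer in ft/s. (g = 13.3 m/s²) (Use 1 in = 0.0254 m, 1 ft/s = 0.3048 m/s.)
Convert to SI: h = 29.9974 m
mgh = ½mv² ⇒ v = √(2gh) = √(2·13.3·29.9974) = 28.2477 m/s = 92.68 ft/s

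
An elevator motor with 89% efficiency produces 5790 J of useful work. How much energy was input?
W_in = W_out/η = 5790/0.89 = 6506 J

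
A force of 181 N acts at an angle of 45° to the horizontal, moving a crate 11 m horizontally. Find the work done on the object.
W = F·d·cosθ = (181)(11)cos(45°) = 1408 J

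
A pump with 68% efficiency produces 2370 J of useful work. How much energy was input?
W_in = W_out/η = 2370/0.68 = 3485 J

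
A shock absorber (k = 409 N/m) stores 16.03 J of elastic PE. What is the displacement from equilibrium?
x = √(2·PE/k) = √(2·16.03/409) = 0.28 m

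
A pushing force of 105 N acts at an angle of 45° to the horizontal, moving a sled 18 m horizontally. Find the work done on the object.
W = F·d·cosθ = (105)(18)cos(45°) = 1336 J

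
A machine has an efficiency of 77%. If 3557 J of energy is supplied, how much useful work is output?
W_out = η·W_in = 0.77·3557 = 2738.89 J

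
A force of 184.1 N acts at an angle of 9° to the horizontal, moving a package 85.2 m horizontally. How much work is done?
W = F·d·cosθ = (184.1)(85.2)cos(9°) = 15490 J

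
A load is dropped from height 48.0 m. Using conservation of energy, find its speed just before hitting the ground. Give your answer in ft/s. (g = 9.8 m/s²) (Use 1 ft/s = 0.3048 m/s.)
mgh = ½mv² ⇒ v = √(2gh) = √(2·9.8·48.0) = 30.6725 m/s = 100.6 ft/s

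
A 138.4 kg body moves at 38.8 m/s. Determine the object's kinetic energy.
KE = ½mv² = ½(138.4)(38.8)² = 104200 J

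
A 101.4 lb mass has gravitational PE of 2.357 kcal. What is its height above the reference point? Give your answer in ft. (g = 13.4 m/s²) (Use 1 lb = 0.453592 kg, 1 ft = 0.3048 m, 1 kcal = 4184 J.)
Convert to SI: m = 45.9942 kg, PE = 9861.69 J
h = PE/(mg) = 9861.69/(45.9942·13.4) = 16.0009 m = 52.5 ft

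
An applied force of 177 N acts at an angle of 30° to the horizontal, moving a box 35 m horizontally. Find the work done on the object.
W = F·d·cosθ = (177)(35)cos(30°) = 5365 J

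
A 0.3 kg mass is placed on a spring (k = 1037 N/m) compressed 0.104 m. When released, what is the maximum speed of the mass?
½kx² = ½mv² ⇒ v = x√(k/m) = (0.104)√(1037/0.3) = 6.115 m/s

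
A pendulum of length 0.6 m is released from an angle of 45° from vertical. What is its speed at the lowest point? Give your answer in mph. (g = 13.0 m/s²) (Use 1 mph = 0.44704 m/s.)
h = L(1 − cosθ) = 0.6(1 − cos45°) = 0.175736 m
v = √(2gh) = √(2·13.0·0.175736) = 2.13755 m/s = 4.782 mph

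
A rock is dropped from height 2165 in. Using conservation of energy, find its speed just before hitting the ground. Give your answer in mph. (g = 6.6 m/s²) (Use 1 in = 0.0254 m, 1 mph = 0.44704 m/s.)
Convert to SI: h = 54.991 m
mgh = ½mv² ⇒ v = √(2gh) = √(2·6.6·54.991) = 26.9422 m/s = 60.27 mph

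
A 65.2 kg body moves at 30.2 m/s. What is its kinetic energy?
KE = ½mv² = ½(65.2)(30.2)² = 29730 J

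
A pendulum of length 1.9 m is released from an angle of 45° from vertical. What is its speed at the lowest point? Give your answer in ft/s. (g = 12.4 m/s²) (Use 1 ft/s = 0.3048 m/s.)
h = L(1 − cosθ) = 1.9(1 − cos45°) = 0.556497 m
v = √(2gh) = √(2·12.4·0.556497) = 3.71499 m/s = 12.19 ft/s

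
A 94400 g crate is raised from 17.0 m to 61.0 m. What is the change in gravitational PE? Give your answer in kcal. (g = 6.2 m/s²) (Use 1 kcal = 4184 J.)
Convert to SI: m = 94.4 kg, Δh = 44.0 m
ΔPE = mgΔh = (94.4)(6.2)(44.0) = 25752.3 J = 6.155 kcal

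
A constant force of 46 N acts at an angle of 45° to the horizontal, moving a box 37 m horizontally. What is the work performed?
W = F·d·cosθ = (46)(37)cos(45°) = 1203 J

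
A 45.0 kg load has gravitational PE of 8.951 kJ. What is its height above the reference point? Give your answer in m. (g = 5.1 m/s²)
Convert to SI: m = 45.0 kg, PE = 8951.0 J
h = PE/(mg) = 8951.0/(45.0·5.1) = 39.0 m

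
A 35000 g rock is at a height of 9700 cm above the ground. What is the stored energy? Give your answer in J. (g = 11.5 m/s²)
Convert to SI: m = 35.0 kg, h = 97.0 m
PE = mgh = (35.0)(11.5)(97.0) = 39040 J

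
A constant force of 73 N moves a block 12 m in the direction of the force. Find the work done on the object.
W = F·d = (73)(12) = 876.0 J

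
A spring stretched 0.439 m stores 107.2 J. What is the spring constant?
k = 2·PE/x² = 2·107.2/(0.439)² = 1112 N/m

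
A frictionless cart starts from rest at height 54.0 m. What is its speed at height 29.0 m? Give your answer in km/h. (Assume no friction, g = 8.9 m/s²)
mgh₁ = mgh₂ + ½mv² ⇒ v = √(2g(h₁−h₂)) = √(2·8.9·25.0) = 21.095 m/s = 75.94 km/h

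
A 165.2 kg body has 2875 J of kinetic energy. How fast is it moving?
v = √(2·KE/m) = √(2·2875/165.2) = 5.9 m/s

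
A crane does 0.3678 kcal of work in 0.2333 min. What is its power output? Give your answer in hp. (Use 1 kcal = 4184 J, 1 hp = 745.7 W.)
Convert to SI: W = 1538.88 J, t = 13.998 s
P = W/t = 1538.88/13.998 = 109.935 W = 0.1474 hp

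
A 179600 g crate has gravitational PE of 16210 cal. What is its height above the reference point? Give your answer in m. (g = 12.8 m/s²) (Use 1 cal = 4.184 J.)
Convert to SI: m = 179.6 kg, PE = 67822.6 J
h = PE/(mg) = 67822.6/(179.6·12.8) = 29.5 m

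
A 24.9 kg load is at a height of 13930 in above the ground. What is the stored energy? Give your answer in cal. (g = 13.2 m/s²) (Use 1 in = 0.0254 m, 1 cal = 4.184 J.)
Convert to SI: m = 24.9 kg, h = 353.822 m
PE = mgh = (24.9)(13.2)(353.822) = 116294 J = 27790 cal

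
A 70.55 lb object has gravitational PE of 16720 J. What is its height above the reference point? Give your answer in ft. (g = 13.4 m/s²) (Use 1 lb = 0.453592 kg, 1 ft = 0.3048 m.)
Convert to SI: m = 32.0009 kg, PE = 16720.0 J
h = PE/(mg) = 16720.0/(32.0009·13.4) = 38.9914 m = 127.9 ft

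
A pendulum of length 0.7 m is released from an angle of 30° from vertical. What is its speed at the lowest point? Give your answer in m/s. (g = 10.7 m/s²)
h = L(1 − cosθ) = 0.7(1 − cos30°) = 0.0937822 m
v = √(2gh) = √(2·10.7·0.0937822) = 1.417 m/s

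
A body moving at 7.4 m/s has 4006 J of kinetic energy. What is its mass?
m = 2·KE/v² = 2·4006/(7.4)² = 146.3 kg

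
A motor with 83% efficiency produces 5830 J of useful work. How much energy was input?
W_in = W_out/η = 5830/0.83 = 7024 J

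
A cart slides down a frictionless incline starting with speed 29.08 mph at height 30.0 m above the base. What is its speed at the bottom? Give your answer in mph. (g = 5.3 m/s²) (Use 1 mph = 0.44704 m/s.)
Convert to SI: v₀ = 12.9999 m/s, h = 30.0 m
½mv₀² + mgh = ½mv² ⇒ v = √(v₀² + 2gh) = √(12.9999² + 2·5.3·30.0) = 22.068 m/s = 49.36 mph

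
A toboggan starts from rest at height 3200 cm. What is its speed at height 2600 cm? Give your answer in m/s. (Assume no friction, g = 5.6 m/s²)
Convert to SI: h₁−h₂ = 6.0 m
mgh₁ = mgh₂ + ½mv² ⇒ v = √(2g(h₁−h₂)) = √(2·5.6·6.0) = 8.198 m/s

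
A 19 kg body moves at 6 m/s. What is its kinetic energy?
KE = ½mv² = ½(19)(6)² = 342.0 J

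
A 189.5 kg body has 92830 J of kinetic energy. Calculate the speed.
v = √(2·KE/m) = √(2·92830/189.5) = 31.3 m/s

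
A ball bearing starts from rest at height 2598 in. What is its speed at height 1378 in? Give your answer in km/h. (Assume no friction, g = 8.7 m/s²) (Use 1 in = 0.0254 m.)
Convert to SI: h₁−h₂ = 30.988 m
mgh₁ = mgh₂ + ½mv² ⇒ v = √(2g(h₁−h₂)) = √(2·8.7·30.988) = 23.2205 m/s = 83.59 km/h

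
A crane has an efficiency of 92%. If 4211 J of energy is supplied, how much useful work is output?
W_out = η·W_in = 0.92·4211 = 3874.12 J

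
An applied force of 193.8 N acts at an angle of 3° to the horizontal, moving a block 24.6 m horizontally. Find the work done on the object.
W = F·d·cosθ = (193.8)(24.6)cos(3°) = 4761 J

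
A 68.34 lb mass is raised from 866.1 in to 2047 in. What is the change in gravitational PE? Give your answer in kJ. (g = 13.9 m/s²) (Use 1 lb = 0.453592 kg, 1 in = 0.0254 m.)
Convert to SI: m = 30.9985 kg, Δh = 29.9949 m
ΔPE = mgΔh = (30.9985)(13.9)(29.9949) = 12924.2 J = 12.92 kJ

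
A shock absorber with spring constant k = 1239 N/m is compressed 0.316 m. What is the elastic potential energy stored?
PE = ½kx² = ½(1239)(0.316)² = 61.86 J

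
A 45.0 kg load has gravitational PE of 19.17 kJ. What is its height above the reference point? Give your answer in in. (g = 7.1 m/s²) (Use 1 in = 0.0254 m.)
Convert to SI: m = 45.0 kg, PE = 19170.0 J
h = PE/(mg) = 19170.0/(45.0·7.1) = 60.0 m = 2362 in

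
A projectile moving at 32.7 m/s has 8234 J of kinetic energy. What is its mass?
m = 2·KE/v² = 2·8234/(32.7)² = 15.4 kg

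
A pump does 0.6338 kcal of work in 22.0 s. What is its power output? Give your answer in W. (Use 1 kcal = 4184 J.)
Convert to SI: W = 2651.82 J, t = 22.0 s
P = W/t = 2651.82/22.0 = 120.5 W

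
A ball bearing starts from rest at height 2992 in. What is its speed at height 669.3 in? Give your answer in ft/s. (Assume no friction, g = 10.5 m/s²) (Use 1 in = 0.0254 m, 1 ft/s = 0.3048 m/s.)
Convert to SI: h₁−h₂ = 58.9966 m
mgh₁ = mgh₂ + ½mv² ⇒ v = √(2g(h₁−h₂)) = √(2·10.5·58.9966) = 35.1984 m/s = 115.5 ft/s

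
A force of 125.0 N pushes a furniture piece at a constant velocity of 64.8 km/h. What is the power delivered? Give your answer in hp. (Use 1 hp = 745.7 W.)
Convert to SI: F = 125.0 N, v = 18.0 m/s
P = Fv = (125.0)(18.0) = 2250.0 W = 3.017 hp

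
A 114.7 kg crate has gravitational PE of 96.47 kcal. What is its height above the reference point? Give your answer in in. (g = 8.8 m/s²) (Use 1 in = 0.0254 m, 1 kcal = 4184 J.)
Convert to SI: m = 114.7 kg, PE = 403630 J
h = PE/(mg) = 403630/(114.7·8.8) = 399.888 m = 15740 in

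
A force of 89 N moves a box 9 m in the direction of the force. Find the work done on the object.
W = F·d = (89)(9) = 801.0 J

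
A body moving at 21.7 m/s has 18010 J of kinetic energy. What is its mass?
m = 2·KE/v² = 2·18010/(21.7)² = 76.49 kg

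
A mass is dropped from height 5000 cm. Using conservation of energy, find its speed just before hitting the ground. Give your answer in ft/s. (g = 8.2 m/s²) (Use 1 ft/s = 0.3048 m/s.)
Convert to SI: h = 50.0 m
mgh = ½mv² ⇒ v = √(2gh) = √(2·8.2·50.0) = 28.6356 m/s = 93.95 ft/s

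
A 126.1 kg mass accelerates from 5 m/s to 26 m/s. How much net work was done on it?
W = ΔKE = ½m(v₂² − v₁²) = ½(126.1)(26² − 5²) = 41045.55 J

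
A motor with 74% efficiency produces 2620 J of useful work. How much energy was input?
W_in = W_out/η = 2620/0.74 = 3541 J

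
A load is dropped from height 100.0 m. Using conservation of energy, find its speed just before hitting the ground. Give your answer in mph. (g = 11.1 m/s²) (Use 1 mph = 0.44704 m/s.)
mgh = ½mv² ⇒ v = √(2gh) = √(2·11.1·100.0) = 47.1169 m/s = 105.4 mph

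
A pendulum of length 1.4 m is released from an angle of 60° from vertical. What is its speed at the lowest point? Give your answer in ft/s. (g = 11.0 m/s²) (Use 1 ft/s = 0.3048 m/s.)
h = L(1 − cosθ) = 1.4(1 − cos60°) = 0.7 m
v = √(2gh) = √(2·11.0·0.7) = 3.92428 m/s = 12.87 ft/s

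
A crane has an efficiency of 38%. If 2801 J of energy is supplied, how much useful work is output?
W_out = η·W_in = 0.38·2801 = 1064.38 J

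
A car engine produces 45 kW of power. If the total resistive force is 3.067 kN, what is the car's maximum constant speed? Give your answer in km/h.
Convert to SI: F = 3067.0 N
P = Fv ⇒ v = P/F = 45000 W/3067.0 N = 14.6723 m/s = 52.82 km/h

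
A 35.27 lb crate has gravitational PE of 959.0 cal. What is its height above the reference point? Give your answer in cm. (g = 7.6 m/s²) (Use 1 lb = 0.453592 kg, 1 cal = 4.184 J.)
Convert to SI: m = 15.9982 kg, PE = 4012.46 J
h = PE/(mg) = 4012.46/(15.9982·7.6) = 33.0009 m = 3300 cm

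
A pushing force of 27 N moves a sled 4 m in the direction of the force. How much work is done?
W = F·d = (27)(4) = 108.0 J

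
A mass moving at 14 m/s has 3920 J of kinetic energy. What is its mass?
m = 2·KE/v² = 2·3920/(14)² = 40.0 kg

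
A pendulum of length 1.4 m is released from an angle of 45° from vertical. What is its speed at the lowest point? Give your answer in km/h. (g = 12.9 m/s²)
h = L(1 − cosθ) = 1.4(1 − cos45°) = 0.410051 m
v = √(2gh) = √(2·12.9·0.410051) = 3.25258 m/s = 11.71 km/h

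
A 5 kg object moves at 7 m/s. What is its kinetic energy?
KE = ½mv² = ½(5)(7)² = 122.5 J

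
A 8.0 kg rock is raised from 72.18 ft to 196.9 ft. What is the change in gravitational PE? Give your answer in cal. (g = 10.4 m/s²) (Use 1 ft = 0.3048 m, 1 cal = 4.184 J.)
Convert to SI: m = 8.0 kg, Δh = 38.0147 m
ΔPE = mgΔh = (8.0)(10.4)(38.0147) = 3162.82 J = 755.9 cal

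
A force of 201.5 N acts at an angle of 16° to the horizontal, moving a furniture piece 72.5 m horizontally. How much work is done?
W = F·d·cosθ = (201.5)(72.5)cos(16°) = 14040 J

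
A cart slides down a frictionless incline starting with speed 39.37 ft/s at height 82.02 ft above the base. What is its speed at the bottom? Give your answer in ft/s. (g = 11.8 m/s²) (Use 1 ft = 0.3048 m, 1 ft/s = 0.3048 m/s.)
Convert to SI: v₀ = 12.0 m/s, h = 24.9997 m
½mv₀² + mgh = ½mv² ⇒ v = √(v₀² + 2gh) = √(12.0² + 2·11.8·24.9997) = 27.0923 m/s = 88.89 ft/s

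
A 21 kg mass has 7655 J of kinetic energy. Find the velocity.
v = √(2·KE/m) = √(2·7655/21) = 27.0 m/s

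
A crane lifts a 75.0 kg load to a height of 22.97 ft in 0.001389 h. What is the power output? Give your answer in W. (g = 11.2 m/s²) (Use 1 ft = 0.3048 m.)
Convert to SI: m = 75.0 kg, h = 7.00126 m, t = 5.0004 s
P = mgh/t = (75.0)(11.2)(7.00126)/5.0004 = 1176 W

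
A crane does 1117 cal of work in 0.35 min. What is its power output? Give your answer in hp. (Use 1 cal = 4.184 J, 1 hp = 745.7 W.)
Convert to SI: W = 4673.53 J, t = 21.0 s
P = W/t = 4673.53/21.0 = 222.549 W = 0.2984 hp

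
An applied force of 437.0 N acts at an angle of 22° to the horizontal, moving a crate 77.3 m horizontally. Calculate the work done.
W = F·d·cosθ = (437.0)(77.3)cos(22°) = 31320 J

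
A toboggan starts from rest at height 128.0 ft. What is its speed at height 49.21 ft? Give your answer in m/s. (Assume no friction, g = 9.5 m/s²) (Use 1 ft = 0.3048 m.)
Convert to SI: h₁−h₂ = 24.0152 m
mgh₁ = mgh₂ + ½mv² ⇒ v = √(2g(h₁−h₂)) = √(2·9.5·24.0152) = 21.36 m/s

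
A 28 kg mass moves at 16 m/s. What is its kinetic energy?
KE = ½mv² = ½(28)(16)² = 3584.0 J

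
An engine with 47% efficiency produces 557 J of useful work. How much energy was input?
W_in = W_out/η = 557/0.47 = 1185 J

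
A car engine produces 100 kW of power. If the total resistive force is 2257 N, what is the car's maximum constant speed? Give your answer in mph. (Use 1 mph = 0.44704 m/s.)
P = Fv ⇒ v = P/F = 100000 W/2257.0 N = 44.3066 m/s = 99.11 mph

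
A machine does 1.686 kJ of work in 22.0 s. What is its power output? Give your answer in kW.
Convert to SI: W = 1686.0 J, t = 22.0 s
P = W/t = 1686.0/22.0 = 76.6364 W = 0.07664 kW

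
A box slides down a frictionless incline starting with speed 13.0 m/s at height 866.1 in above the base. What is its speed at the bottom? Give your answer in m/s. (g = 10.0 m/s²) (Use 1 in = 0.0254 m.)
Convert to SI: v₀ = 13.0 m/s, h = 21.9989 m
½mv₀² + mgh = ½mv² ⇒ v = √(v₀² + 2gh) = √(13.0² + 2·10.0·21.9989) = 24.68 m/s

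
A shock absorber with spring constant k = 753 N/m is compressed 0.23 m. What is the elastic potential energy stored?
PE = ½kx² = ½(753)(0.23)² = 19.92 J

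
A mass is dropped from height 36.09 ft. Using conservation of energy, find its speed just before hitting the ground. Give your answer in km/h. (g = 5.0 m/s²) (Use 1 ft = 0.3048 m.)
Convert to SI: h = 11.0002 m
mgh = ½mv² ⇒ v = √(2gh) = √(2·5.0·11.0002) = 10.4882 m/s = 37.76 km/h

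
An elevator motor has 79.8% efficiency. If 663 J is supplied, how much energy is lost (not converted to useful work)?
W_lost = W_in(1 − η) = 663·(1 − 0.798) = 133.9 J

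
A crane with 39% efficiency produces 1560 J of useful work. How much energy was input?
W_in = W_out/η = 1560/0.39 = 4000 J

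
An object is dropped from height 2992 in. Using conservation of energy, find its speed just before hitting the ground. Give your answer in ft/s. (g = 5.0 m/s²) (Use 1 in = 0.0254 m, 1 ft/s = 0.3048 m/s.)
Convert to SI: h = 75.9968 m
mgh = ½mv² ⇒ v = √(2gh) = √(2·5.0·75.9968) = 27.5675 m/s = 90.44 ft/s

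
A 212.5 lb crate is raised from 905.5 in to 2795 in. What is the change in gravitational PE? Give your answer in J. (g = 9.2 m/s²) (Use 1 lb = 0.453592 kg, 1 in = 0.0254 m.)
Convert to SI: m = 96.3883 kg, Δh = 47.9933 m
ΔPE = mgΔh = (96.3883)(9.2)(47.9933) = 42560 J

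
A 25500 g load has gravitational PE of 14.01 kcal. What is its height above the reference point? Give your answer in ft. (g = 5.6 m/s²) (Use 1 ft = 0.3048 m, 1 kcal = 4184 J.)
Convert to SI: m = 25.5 kg, PE = 58617.8 J
h = PE/(mg) = 58617.8/(25.5·5.6) = 410.489 m = 1347 ft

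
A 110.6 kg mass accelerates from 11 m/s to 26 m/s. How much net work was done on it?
W = ΔKE = ½m(v₂² − v₁²) = ½(110.6)(26² − 11²) = 30691.5 J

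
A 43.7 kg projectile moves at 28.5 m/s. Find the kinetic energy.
KE = ½mv² = ½(43.7)(28.5)² = 17750 J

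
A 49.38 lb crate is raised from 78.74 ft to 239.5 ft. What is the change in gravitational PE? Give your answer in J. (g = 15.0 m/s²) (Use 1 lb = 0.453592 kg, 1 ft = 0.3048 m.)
Convert to SI: m = 22.3984 kg, Δh = 48.9996 m
ΔPE = mgΔh = (22.3984)(15.0)(48.9996) = 16460 J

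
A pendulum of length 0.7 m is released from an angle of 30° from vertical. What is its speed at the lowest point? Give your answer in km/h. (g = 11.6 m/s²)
h = L(1 − cosθ) = 0.7(1 − cos30°) = 0.0937822 m
v = √(2gh) = √(2·11.6·0.0937822) = 1.47504 m/s = 5.31 km/h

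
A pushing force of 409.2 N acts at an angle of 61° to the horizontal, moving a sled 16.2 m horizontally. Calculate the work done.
W = F·d·cosθ = (409.2)(16.2)cos(61°) = 3214 J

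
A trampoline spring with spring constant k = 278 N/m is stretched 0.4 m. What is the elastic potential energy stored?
PE = ½kx² = ½(278)(0.4)² = 22.24 J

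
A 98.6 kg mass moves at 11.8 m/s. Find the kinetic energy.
KE = ½mv² = ½(98.6)(11.8)² = 6865 J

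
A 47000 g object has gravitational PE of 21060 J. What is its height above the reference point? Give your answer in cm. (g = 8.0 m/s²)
Convert to SI: m = 47.0 kg, PE = 21060.0 J
h = PE/(mg) = 21060.0/(47.0·8.0) = 56.0106 m = 5601 cm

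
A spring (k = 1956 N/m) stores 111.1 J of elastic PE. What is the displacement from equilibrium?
x = √(2·PE/k) = √(2·111.1/1956) = 0.337 m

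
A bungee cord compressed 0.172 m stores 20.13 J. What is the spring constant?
k = 2·PE/x² = 2·20.13/(0.172)² = 1361 N/m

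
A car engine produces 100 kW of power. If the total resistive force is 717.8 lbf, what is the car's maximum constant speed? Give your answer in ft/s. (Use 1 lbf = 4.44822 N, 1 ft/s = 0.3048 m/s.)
Convert to SI: F = 3192.93 N
P = Fv ⇒ v = P/F = 100000 W/3192.93 N = 31.3192 m/s = 102.8 ft/s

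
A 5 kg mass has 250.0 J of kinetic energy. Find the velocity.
v = √(2·KE/m) = √(2·250.0/5) = 10.0 m/s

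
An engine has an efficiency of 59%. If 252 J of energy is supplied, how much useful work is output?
W_out = η·W_in = 0.59·252 = 148.68 J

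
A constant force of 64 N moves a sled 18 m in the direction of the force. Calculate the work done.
W = F·d = (64)(18) = 1152 J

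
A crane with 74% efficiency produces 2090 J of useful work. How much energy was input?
W_in = W_out/η = 2090/0.74 = 2824 J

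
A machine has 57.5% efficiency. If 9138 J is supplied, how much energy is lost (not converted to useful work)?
W_lost = W_in(1 − η) = 9138·(1 − 0.575) = 3884 J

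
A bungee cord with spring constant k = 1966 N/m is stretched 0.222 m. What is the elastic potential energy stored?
PE = ½kx² = ½(1966)(0.222)² = 48.45 J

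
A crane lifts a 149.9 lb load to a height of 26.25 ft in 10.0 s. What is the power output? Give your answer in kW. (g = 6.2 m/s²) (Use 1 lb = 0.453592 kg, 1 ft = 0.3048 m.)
Convert to SI: m = 67.9934 kg, h = 8.001 m, t = 10.0 s
P = mgh/t = (67.9934)(6.2)(8.001)/10.0 = 337.29 W = 0.3373 kW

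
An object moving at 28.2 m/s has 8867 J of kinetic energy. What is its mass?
m = 2·KE/v² = 2·8867/(28.2)² = 22.3 kg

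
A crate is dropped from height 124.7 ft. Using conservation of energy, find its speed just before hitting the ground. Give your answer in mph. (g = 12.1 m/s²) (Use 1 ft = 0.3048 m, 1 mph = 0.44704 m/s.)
Convert to SI: h = 38.0086 m
mgh = ½mv² ⇒ v = √(2gh) = √(2·12.1·38.0086) = 30.3283 m/s = 67.84 mph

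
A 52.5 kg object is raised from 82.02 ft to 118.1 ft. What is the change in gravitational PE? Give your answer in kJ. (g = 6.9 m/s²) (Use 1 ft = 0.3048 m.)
Convert to SI: m = 52.5 kg, Δh = 10.9972 m
ΔPE = mgΔh = (52.5)(6.9)(10.9972) = 3983.73 J = 3.984 kJ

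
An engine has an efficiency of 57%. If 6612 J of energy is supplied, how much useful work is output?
W_out = η·W_in = 0.57·6612 = 3768.84 J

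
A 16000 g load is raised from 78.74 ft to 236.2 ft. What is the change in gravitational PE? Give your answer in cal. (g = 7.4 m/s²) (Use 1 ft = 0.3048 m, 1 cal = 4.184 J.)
Convert to SI: m = 16.0 kg, Δh = 47.9938 m
ΔPE = mgΔh = (16.0)(7.4)(47.9938) = 5682.47 J = 1358 cal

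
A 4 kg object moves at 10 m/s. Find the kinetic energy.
KE = ½mv² = ½(4)(10)² = 200.0 J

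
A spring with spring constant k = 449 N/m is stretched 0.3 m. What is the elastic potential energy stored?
PE = ½kx² = ½(449)(0.3)² = 20.21 J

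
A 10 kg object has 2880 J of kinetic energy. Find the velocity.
v = √(2·KE/m) = √(2·2880/10) = 24.0 m/s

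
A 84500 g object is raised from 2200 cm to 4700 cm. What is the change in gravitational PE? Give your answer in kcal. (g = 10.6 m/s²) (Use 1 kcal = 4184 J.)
Convert to SI: m = 84.5 kg, Δh = 25.0 m
ΔPE = mgΔh = (84.5)(10.6)(25.0) = 22392.5 J = 5.352 kcal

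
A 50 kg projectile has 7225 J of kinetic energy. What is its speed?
v = √(2·KE/m) = √(2·7225/50) = 17.0 m/s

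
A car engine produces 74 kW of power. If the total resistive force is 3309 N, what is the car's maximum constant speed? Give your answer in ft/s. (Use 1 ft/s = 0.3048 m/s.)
P = Fv ⇒ v = P/F = 74000 W/3309.0 N = 22.3633 m/s = 73.37 ft/s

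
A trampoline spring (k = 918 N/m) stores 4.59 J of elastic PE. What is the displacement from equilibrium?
x = √(2·PE/k) = √(2·4.59/918) = 0.1 m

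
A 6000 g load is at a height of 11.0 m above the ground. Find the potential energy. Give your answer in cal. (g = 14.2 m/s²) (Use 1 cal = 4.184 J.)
Convert to SI: m = 6.0 kg, h = 11.0 m
PE = mgh = (6.0)(14.2)(11.0) = 937.2 J = 224.0 cal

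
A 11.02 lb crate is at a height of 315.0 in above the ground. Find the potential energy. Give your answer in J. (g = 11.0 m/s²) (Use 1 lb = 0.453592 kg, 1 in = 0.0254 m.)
Convert to SI: m = 4.99858 kg, h = 8.001 m
PE = mgh = (4.99858)(11.0)(8.001) = 439.9 J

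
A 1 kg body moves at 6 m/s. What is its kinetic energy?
KE = ½mv² = ½(1)(6)² = 18.0 J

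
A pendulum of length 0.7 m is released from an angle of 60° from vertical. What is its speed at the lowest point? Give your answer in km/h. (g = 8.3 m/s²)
h = L(1 − cosθ) = 0.7(1 − cos60°) = 0.35 m
v = √(2gh) = √(2·8.3·0.35) = 2.41039 m/s = 8.677 km/h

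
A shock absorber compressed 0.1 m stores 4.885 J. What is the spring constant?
k = 2·PE/x² = 2·4.885/(0.1)² = 977.0 N/m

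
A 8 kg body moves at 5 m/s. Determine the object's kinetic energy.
KE = ½mv² = ½(8)(5)² = 100.0 J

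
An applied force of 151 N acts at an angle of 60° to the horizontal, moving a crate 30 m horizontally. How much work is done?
W = F·d·cosθ = (151)(30)cos(60°) = 2265 J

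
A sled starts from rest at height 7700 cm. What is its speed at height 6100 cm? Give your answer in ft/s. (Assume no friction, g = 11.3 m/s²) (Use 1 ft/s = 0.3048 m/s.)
Convert to SI: h₁−h₂ = 16.0 m
mgh₁ = mgh₂ + ½mv² ⇒ v = √(2g(h₁−h₂)) = √(2·11.3·16.0) = 19.0158 m/s = 62.39 ft/s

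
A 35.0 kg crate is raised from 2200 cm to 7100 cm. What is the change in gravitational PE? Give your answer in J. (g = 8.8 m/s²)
Convert to SI: m = 35.0 kg, Δh = 49.0 m
ΔPE = mgΔh = (35.0)(8.8)(49.0) = 15090 J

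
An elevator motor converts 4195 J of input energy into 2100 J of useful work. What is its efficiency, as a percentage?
η = W_out/W_in = 2100/4195 = 50.06%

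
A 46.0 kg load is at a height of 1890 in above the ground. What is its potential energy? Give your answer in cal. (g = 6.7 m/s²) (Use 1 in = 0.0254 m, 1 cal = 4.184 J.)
Convert to SI: m = 46.0 kg, h = 48.006 m
PE = mgh = (46.0)(6.7)(48.006) = 14795.4 J = 3536 cal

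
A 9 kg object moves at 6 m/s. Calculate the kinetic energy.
KE = ½mv² = ½(9)(6)² = 162.0 J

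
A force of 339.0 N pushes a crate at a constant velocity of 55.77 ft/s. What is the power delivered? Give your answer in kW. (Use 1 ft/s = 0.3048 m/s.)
Convert to SI: F = 339.0 N, v = 16.9987 m/s
P = Fv = (339.0)(16.9987) = 5762.56 W = 5.763 kW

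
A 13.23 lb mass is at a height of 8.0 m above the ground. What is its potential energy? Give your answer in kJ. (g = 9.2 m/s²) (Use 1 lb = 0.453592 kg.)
Convert to SI: m = 6.00102 kg, h = 8.0 m
PE = mgh = (6.00102)(9.2)(8.0) = 441.675 J = 0.4417 kJ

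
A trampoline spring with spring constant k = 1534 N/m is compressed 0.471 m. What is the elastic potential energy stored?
PE = ½kx² = ½(1534)(0.471)² = 170.2 J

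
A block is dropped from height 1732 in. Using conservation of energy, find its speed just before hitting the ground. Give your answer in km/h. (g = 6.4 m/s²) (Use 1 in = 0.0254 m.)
Convert to SI: h = 43.9928 m
mgh = ½mv² ⇒ v = √(2gh) = √(2·6.4·43.9928) = 23.7299 m/s = 85.43 km/h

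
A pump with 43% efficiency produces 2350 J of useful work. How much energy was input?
W_in = W_out/η = 2350/0.43 = 5465 J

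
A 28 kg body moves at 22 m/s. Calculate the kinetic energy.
KE = ½mv² = ½(28)(22)² = 6776.0 J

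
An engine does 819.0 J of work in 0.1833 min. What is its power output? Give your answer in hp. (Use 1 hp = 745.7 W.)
Convert to SI: W = 819.0 J, t = 10.998 s
P = W/t = 819.0/10.998 = 74.4681 W = 0.09986 hp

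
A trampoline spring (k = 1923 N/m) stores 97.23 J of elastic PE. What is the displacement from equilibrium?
x = √(2·PE/k) = √(2·97.23/1923) = 0.318 m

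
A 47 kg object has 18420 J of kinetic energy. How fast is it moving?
v = √(2·KE/m) = √(2·18420/47) = 28.0 m/s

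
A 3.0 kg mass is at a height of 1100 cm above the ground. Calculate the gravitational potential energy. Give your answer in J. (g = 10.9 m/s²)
Convert to SI: m = 3.0 kg, h = 11.0 m
PE = mgh = (3.0)(10.9)(11.0) = 359.7 J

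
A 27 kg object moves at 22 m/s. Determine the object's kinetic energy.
KE = ½mv² = ½(27)(22)² = 6534.0 J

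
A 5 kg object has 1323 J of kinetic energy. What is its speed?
v = √(2·KE/m) = √(2·1323/5) = 23.0 m/s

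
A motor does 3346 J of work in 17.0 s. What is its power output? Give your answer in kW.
P = W/t = 3346.0/17.0 = 196.824 W = 0.1968 kW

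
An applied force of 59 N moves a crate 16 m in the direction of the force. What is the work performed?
W = F·d = (59)(16) = 944.0 J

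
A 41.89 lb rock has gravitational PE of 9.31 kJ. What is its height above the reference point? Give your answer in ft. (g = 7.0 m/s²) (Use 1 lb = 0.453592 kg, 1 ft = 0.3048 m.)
Convert to SI: m = 19.001 kg, PE = 9310.0 J
h = PE/(mg) = 9310.0/(19.001·7.0) = 69.9964 m = 229.6 ft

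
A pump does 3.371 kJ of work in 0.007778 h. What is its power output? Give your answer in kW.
Convert to SI: W = 3371.0 J, t = 28.0008 s
P = W/t = 3371.0/28.0008 = 120.389 W = 0.1204 kW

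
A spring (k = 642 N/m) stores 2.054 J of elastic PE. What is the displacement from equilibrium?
x = √(2·PE/k) = √(2·2.054/642) = 0.07999 m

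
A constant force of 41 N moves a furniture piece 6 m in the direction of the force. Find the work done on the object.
W = F·d = (41)(6) = 246.0 J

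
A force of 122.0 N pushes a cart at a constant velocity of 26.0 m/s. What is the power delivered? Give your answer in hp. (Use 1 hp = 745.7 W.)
P = Fv = (122.0)(26.0) = 3172.0 W = 4.254 hp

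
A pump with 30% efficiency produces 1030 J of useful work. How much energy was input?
W_in = W_out/η = 1030/0.3 = 3433 J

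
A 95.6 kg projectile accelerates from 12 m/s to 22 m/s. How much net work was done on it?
W = ΔKE = ½m(v₂² − v₁²) = ½(95.6)(22² − 12²) = 16252.0 J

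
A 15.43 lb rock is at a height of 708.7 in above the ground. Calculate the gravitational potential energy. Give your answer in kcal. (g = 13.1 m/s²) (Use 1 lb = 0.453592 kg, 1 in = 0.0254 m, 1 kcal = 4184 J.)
Convert to SI: m = 6.99892 kg, h = 18.001 m
PE = mgh = (6.99892)(13.1)(18.001) = 1650.44 J = 0.3945 kcal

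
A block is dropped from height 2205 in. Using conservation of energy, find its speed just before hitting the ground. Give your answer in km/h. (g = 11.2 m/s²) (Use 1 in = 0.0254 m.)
Convert to SI: h = 56.007 m
mgh = ½mv² ⇒ v = √(2gh) = √(2·11.2·56.007) = 35.4197 m/s = 127.5 km/h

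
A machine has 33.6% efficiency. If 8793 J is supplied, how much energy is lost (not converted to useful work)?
W_lost = W_in(1 − η) = 8793·(1 − 0.336) = 5839 J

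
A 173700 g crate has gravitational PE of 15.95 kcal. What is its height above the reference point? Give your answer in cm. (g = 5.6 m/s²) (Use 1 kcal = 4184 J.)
Convert to SI: m = 173.7 kg, PE = 66734.8 J
h = PE/(mg) = 66734.8/(173.7·5.6) = 68.6064 m = 6861 cm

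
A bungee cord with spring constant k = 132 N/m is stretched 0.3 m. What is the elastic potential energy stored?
PE = ½kx² = ½(132)(0.3)² = 5.94 J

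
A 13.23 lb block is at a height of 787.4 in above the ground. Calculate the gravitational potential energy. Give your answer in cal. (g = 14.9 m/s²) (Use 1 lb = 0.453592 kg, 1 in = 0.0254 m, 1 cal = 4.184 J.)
Convert to SI: m = 6.00102 kg, h = 20.0 m
PE = mgh = (6.00102)(14.9)(20.0) = 1788.3 J = 427.4 cal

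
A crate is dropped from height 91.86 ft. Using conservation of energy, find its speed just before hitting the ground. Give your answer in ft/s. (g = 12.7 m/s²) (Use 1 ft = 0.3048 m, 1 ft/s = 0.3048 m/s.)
Convert to SI: h = 27.9989 m
mgh = ½mv² ⇒ v = √(2gh) = √(2·12.7·27.9989) = 26.6678 m/s = 87.49 ft/s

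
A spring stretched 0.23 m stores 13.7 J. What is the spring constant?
k = 2·PE/x² = 2·13.7/(0.23)² = 518.0 N/m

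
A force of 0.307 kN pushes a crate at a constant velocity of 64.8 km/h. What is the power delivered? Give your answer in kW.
Convert to SI: F = 307.0 N, v = 18.0 m/s
P = Fv = (307.0)(18.0) = 5526.0 W = 5.526 kW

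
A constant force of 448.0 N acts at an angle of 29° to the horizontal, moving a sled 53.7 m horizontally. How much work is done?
W = F·d·cosθ = (448.0)(53.7)cos(29°) = 21040 J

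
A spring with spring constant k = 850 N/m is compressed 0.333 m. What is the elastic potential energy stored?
PE = ½kx² = ½(850)(0.333)² = 47.13 J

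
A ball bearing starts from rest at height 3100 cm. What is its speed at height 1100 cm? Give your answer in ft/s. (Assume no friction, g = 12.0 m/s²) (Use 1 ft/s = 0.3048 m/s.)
Convert to SI: h₁−h₂ = 20.0 m
mgh₁ = mgh₂ + ½mv² ⇒ v = √(2g(h₁−h₂)) = √(2·12.0·20.0) = 21.9089 m/s = 71.88 ft/s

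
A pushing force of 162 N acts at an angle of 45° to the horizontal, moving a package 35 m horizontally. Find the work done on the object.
W = F·d·cosθ = (162)(35)cos(45°) = 4009 J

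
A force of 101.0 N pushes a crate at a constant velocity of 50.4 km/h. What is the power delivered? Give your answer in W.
Convert to SI: F = 101.0 N, v = 14.0 m/s
P = Fv = (101.0)(14.0) = 1414 W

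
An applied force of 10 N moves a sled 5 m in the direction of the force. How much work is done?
W = F·d = (10)(5) = 50.0 J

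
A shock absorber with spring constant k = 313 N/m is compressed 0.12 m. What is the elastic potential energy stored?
PE = ½kx² = ½(313)(0.12)² = 2.254 J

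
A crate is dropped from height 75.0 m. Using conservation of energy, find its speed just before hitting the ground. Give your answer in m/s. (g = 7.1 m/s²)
mgh = ½mv² ⇒ v = √(2gh) = √(2·7.1·75.0) = 32.63 m/s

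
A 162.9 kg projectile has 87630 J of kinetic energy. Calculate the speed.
v = √(2·KE/m) = √(2·87630/162.9) = 32.8 m/s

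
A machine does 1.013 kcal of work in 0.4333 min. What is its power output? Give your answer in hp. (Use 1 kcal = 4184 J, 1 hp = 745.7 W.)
Convert to SI: W = 4238.39 J, t = 25.998 s
P = W/t = 4238.39/25.998 = 163.028 W = 0.2186 hp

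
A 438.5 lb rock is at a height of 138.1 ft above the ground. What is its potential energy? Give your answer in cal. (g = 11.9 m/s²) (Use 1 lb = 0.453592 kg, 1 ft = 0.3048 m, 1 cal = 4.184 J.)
Convert to SI: m = 198.9 kg, h = 42.0929 m
PE = mgh = (198.9)(11.9)(42.0929) = 99630.1 J = 23810 cal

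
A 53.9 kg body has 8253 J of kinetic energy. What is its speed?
v = √(2·KE/m) = √(2·8253/53.9) = 17.5 m/s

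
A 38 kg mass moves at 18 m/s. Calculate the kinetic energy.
KE = ½mv² = ½(38)(18)² = 6156.0 J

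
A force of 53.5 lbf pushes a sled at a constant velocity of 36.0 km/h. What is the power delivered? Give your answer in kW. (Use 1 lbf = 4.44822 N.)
Convert to SI: F = 237.98 N, v = 10.0 m/s
P = Fv = (237.98)(10.0) = 2379.8 W = 2.38 kW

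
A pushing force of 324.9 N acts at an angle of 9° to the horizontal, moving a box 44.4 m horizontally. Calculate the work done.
W = F·d·cosθ = (324.9)(44.4)cos(9°) = 14250 J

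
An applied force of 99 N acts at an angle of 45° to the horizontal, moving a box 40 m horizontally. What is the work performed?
W = F·d·cosθ = (99)(40)cos(45°) = 2800 J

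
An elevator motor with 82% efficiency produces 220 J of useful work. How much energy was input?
W_in = W_out/η = 220/0.82 = 268.3 J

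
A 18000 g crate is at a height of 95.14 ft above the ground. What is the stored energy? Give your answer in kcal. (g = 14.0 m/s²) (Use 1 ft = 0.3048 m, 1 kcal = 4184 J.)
Convert to SI: m = 18.0 kg, h = 28.9987 m
PE = mgh = (18.0)(14.0)(28.9987) = 7307.67 J = 1.747 kcal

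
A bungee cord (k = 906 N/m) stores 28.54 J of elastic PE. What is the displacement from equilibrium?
x = √(2·PE/k) = √(2·28.54/906) = 0.251 m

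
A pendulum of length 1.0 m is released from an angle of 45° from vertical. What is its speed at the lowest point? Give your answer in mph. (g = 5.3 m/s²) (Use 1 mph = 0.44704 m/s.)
h = L(1 − cosθ) = 1.0(1 − cos45°) = 0.292893 m
v = √(2gh) = √(2·5.3·0.292893) = 1.762007 m/s = 3.941 mph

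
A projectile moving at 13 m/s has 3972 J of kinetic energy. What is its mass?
m = 2·KE/v² = 2·3972/(13)² = 47.01 kg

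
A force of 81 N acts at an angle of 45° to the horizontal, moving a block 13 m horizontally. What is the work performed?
W = F·d·cosθ = (81)(13)cos(45°) = 744.6 J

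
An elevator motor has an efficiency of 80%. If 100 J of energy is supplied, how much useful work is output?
W_out = η·W_in = 0.8·100 = 80.0 J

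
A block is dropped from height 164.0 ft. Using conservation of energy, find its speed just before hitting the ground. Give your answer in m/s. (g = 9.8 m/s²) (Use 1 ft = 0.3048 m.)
Convert to SI: h = 49.9872 m
mgh = ½mv² ⇒ v = √(2gh) = √(2·9.8·49.9872) = 31.3 m/s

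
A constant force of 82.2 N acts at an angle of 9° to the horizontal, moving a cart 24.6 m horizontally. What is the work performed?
W = F·d·cosθ = (82.2)(24.6)cos(9°) = 1997 J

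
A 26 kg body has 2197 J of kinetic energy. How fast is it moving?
v = √(2·KE/m) = √(2·2197/26) = 13.0 m/s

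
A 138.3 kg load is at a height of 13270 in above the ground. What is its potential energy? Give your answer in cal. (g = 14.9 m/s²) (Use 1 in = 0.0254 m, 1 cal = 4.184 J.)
Convert to SI: m = 138.3 kg, h = 337.058 m
PE = mgh = (138.3)(14.9)(337.058) = 694565 J = 166000 cal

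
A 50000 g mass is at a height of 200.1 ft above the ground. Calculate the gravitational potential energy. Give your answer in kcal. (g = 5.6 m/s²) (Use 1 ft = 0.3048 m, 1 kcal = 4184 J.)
Convert to SI: m = 50.0 kg, h = 60.9905 m
PE = mgh = (50.0)(5.6)(60.9905) = 17077.3 J = 4.082 kcal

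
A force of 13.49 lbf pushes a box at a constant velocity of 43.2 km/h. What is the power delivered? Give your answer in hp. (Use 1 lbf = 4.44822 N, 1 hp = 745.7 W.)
Convert to SI: F = 60.0065 N, v = 12.0 m/s
P = Fv = (60.0065)(12.0) = 720.078 W = 0.9656 hp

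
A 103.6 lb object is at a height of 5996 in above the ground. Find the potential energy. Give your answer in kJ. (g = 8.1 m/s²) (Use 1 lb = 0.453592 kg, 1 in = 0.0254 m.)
Convert to SI: m = 46.9921 kg, h = 152.298 m
PE = mgh = (46.9921)(8.1)(152.298) = 57970.3 J = 57.97 kJ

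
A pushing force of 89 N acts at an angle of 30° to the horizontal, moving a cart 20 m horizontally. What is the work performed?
W = F·d·cosθ = (89)(20)cos(30°) = 1542 J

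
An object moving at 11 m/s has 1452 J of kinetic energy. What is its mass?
m = 2·KE/v² = 2·1452/(11)² = 24.0 kg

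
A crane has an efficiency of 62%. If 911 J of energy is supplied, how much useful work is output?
W_out = η·W_in = 0.62·911 = 564.82 J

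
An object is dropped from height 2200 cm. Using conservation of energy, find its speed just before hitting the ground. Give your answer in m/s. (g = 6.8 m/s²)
Convert to SI: h = 22.0 m
mgh = ½mv² ⇒ v = √(2gh) = √(2·6.8·22.0) = 17.3 m/s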